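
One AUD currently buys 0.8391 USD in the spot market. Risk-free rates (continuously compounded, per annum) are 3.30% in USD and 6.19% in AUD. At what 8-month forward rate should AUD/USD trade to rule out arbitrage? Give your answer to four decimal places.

F = S·e^((r_USD − r_AUD)T) = 0.8391 · e^((0.0330 − 0.0619) × 8/12)
= 0.8391 · e^-0.019267 = 0.8391 × 0.980917
F = 0.8231 USD per AUD

0.8231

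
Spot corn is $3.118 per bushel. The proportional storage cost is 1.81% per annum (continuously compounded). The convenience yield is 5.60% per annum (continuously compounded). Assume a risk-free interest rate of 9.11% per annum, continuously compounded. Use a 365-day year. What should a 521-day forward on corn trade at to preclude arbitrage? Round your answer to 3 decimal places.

$3.364 per bushel

Net carry = r + u − y = 0.0911 + 0.0181 − 0.0560 = 0.0532
F = S·e^((r+u−y)T) = 3.118 · e^(0.0532 × 521/365) = 3.118 · e^0.075938
= 3.118 × 1.078896 = $3.364 per bushel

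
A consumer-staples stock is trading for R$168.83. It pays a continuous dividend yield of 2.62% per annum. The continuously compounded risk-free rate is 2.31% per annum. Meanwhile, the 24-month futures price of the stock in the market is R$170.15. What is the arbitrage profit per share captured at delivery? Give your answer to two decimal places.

R$2.36 per share

Fair futures: F* = S·e^(carry·T), with carry = (r − q) = 0.0231 − 0.0262 = -0.0031
F* = 168.83 · e^(-0.0031 × 24/12) = 168.83 · e^-0.006200 = 168.83 × 0.993819 = R$167.7865
Market R$170.15 > fair R$167.7865: forward overpriced → cash-and-carry (buy spot, short the forward).
At maturity, profit = |F_mkt − F*| = |170.15 − 167.7865| = R$2.36 per share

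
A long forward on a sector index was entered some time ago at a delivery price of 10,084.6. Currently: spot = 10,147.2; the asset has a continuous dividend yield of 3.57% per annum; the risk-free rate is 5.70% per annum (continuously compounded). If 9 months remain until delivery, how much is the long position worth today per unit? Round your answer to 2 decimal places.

Current fair forward for the remaining 9 months: F = S·e^((r − q)·T), (r − q) = 0.0570 − 0.0357 = 0.0213
F = 10147.2 · e^(0.0213 × 9/12) = 10147.2 × 1.01610328 = 10310.6032
Value of long forward = (F − K)·e^(−rT) = (10310.6032 − 10084.6) · e^(−0.0570·9/12)
= 226.0032 × 0.95815090 = 216.55

216.55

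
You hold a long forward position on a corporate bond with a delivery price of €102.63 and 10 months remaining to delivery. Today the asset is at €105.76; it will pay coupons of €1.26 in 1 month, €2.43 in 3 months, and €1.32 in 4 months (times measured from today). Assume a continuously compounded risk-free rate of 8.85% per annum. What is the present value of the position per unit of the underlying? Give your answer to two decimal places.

PV(remaining coupons) I = 1.26·e^(−0.0885·1/12) + 2.43·e^(−0.0885·3/12) + 1.32·e^(−0.0885·4/12) = 4.9092
Current forward F = (S − I)·e^(rT) = (105.76 − 4.9092)·e^(0.0885·10/12) = 100.8508 × 1.076538 = 108.5697
Value (long) = (F − K)·e^(−rT) = (108.5697 − 102.63) × 0.928904 = 5.5174
Value = €5.52

€5.52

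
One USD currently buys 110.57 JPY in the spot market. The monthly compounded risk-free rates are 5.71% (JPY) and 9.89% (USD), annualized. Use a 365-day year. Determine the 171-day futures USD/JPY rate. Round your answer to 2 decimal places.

108.44

By covered interest parity, F = S · (1+r_JPY/12)^(12T) / (1+r_USD/12)^(12T)
= 110.57 × 1.027047 / 1.047225 = 110.57 × 0.980732
F = 108.44 JPY per USD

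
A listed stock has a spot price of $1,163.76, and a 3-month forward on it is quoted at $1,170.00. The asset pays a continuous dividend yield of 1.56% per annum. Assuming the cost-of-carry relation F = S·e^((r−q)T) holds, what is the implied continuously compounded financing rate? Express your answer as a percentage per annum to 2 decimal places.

From F = S·e^((r−q)T): (r − q) = ln(F/S)/T
ln(1170.00/1163.76) = ln(1.005362) = 0.005348
(r − q) = 0.005348 / (3/12) = 0.021392
r = ln(F/S)/T + q = 0.021392 + 0.0156 = 0.036992
r = 3.70%

3.70%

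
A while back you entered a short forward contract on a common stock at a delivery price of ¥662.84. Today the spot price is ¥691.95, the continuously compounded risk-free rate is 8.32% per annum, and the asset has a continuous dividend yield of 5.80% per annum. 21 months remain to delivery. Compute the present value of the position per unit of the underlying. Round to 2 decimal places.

Current fair forward for the remaining 21 months: F = S·e^((r − q)·T), (r − q) = 0.0832 − 0.0580 = 0.0252
F = 691.95 · e^(0.0252 × 21/12) = 691.95 × 1.045087 = 723.1479
Value of long forward = (F − K)·e^(−rT) = (723.1479 − 662.84) · e^(−0.0832·21/12)
= 60.3079 × 0.864503 = 52.14
Short position value = −(long value) = -¥52.14

-¥52.14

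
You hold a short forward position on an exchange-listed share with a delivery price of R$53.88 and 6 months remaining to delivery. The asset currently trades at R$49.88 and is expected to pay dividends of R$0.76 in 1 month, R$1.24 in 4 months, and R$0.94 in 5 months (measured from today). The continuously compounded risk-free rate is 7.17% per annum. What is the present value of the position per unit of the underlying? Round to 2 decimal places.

R$4.98

PV(remaining dividends) I = 0.76·e^(−0.0717·1/12) + 1.24·e^(−0.0717·4/12) + 0.94·e^(−0.0717·5/12) = 2.8785
Current forward F = (S − I)·e^(rT) = (49.88 − 2.8785)·e^(0.0717·6/12) = 47.0015 × 1.036500 = 48.7171
Value (long) = (F − K)·e^(−rT) = (48.7171 − 53.88) × 0.964785 = -4.9811
Short position value = −(long value) = R$4.98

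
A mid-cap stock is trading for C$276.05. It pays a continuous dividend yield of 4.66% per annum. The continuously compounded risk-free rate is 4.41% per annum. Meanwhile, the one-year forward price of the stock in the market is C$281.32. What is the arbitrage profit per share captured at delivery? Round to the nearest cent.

Fair forward: F* = S·e^(carry·T), with carry = (r − q) = 0.0441 − 0.0466 = -0.0025
F* = 276.05 · e^(-0.0025 × 12/12) = 276.05 · e^-0.002500 = 276.05 × 0.997503 = C$275.3607
Market C$281.32 > fair C$275.3607: forward overpriced → cash-and-carry (buy spot, short the forward).
At maturity, profit = |F_mkt − F*| = |281.32 − 275.3607| = C$5.96 per share

C$5.96 per share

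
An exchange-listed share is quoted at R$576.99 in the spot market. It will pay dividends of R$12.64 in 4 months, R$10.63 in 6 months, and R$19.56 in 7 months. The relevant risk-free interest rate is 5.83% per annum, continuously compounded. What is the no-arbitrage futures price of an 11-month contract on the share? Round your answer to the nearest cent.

R$564.75

PV(dividends) I = 12.64·e^(−0.0583·4/12) + 10.63·e^(−0.0583·6/12) + 19.56·e^(−0.0583·7/12)
I = 12.3967 + 10.3246 + 18.9060 = 41.6273
F = (S − I)·e^(rT) = (576.99 − 41.6273) · e^(0.0583·11/12)
= 535.3627 · e^0.053442 = 535.3627 × 1.054896 = R$564.75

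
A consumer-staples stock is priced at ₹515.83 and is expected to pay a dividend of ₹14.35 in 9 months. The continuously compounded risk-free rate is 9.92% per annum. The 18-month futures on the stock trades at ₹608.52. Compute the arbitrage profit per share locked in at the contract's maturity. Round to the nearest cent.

PV(dividends) I = 14.35·e^(−0.0992·9/12) = 13.3211
Fair futures F* = (S − I)·e^(rT) = (515.83 − 13.3211)·e^0.148800 = 502.5089 × 1.160441 = 583.1319
Market ₹608.52 > fair 583.1319: forward overpriced → cash-and-carry (borrow at r, buy the stock and collect the dividends, short the forward).
Profit at T = |F_mkt − F*| = |608.52 − 583.1319| = ₹25.39 per share

₹25.39 per share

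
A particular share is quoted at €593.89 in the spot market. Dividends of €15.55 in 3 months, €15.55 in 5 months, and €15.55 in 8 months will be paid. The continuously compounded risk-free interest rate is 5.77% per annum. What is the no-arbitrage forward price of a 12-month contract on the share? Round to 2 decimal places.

€580.99

PV(dividends) I = 15.55·e^(−0.0577·3/12) + 15.55·e^(−0.0577·5/12) + 15.55·e^(−0.0577·8/12)
I = 15.3273 + 15.1806 + 14.9632 = 45.4711
F = (S − I)·e^(rT) = (593.89 − 45.4711) · e^(0.0577·12/12)
= 548.4189 · e^0.057700 = 548.4189 × 1.059397 = €580.99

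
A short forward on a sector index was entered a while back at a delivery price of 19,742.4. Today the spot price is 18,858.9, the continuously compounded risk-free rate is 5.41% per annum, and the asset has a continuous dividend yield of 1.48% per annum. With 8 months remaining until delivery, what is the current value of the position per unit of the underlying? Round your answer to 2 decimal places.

Current fair forward for the remaining 8 months: F = S·e^((r − q)·T), (r − q) = 0.0541 − 0.0148 = 0.0393
F = 18858.9 · e^(0.0393 × 8/12) = 18858.9 × 1.02654624 = 19359.5329
Value of long forward = (F − K)·e^(−rT) = (19359.5329 − 19742.4) · e^(−0.0541·8/12)
= -382.8671 × 0.96457599 = -369.30
Short position value = −(long value) = 369.30

369.30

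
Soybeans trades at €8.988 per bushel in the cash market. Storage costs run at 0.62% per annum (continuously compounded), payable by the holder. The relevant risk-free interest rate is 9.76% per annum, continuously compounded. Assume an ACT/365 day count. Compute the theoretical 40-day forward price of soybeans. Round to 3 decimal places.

Net carry = r + u − y = 0.0976 + 0.0062 − 0.0000 = 0.1038
F = S·e^((r+u−y)T) = 8.988 · e^(0.1038 × 40/365) = 8.988 · e^0.011375
= 8.988 × 1.011440 = €9.091 per bushel

€9.091 per bushel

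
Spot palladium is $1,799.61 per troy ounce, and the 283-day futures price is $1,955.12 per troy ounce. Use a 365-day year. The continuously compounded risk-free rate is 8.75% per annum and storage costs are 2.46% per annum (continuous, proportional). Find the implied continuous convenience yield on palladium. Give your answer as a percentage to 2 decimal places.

F = S·e^((r+u−y)T) ⇒ (r+u−y) = ln(F/S)/T
ln(1955.12/1799.61) = 0.082882; /T ⇒ 0.106897
y = r + u − ln(F/S)/T = 0.0875 + 0.0246 − 0.106897 = 0.005203
y = 0.52%

0.52%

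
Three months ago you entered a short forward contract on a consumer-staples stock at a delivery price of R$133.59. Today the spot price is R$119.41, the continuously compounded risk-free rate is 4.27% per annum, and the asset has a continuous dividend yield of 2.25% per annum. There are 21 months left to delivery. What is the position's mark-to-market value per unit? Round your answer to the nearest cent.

Current fair forward for the remaining 21 months: F = S·e^((r − q)·T), (r − q) = 0.0427 − 0.0225 = 0.0202
F = 119.41 · e^(0.0202 × 21/12) = 119.41 × 1.035982 = 123.7066
Value of long forward = (F − K)·e^(−rT) = (123.7066 − 133.59) · e^(−0.0427·21/12)
= -9.8834 × 0.927999 = -9.17
Short position value = −(long value) = R$9.17

R$9.17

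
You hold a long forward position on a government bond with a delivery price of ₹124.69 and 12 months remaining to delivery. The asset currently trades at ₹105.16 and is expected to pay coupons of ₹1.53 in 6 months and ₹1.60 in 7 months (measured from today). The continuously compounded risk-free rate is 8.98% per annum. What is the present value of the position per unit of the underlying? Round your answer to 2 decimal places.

PV(remaining coupons) I = 1.53·e^(−0.0898·6/12) + 1.60·e^(−0.0898·7/12) = 2.9812
Current forward F = (S − I)·e^(rT) = (105.16 − 2.9812)·e^(0.0898·12/12) = 102.1788 × 1.093955 = 111.7790
Value (long) = (F − K)·e^(−rT) = (111.7790 − 124.69) × 0.914114 = -11.8021
Value = -₹11.80

-₹11.80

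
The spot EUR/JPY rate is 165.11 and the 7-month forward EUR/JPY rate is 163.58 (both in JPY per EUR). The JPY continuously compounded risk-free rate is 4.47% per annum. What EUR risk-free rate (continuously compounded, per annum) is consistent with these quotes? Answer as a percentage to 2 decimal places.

6.07%

F = S·e^((r_JPY − r_EUR)T) ⇒ r_EUR = r_JPY − ln(F/S)/T
ln(163.58/165.11) = -0.009310; /(7/12) = -0.015960
r_EUR = 0.0447 + 0.015960 = 0.060660
r_EUR = 6.07%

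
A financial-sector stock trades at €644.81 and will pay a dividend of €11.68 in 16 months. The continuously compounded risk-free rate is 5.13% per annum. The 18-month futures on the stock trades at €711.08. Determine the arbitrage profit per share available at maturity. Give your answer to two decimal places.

PV(dividends) I = 11.68·e^(−0.0513·16/12) = 10.9078
Fair futures F* = (S − I)·e^(rT) = (644.81 − 10.9078)·e^0.076950 = 633.9022 × 1.079988 = 684.6068
Market €711.08 > fair 684.6068: forward overpriced → cash-and-carry (borrow at r, buy the stock and collect the dividends, short the forward).
Profit at T = |F_mkt − F*| = |711.08 − 684.6068| = €26.47 per share

€26.47 per share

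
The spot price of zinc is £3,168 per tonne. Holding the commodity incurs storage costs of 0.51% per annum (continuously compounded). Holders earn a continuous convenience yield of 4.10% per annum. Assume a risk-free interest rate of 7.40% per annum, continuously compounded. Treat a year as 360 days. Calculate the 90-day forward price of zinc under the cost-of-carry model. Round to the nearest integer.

Net carry = r + u − y = 0.0740 + 0.0051 − 0.0410 = 0.0381
F = S·e^((r+u−y)T) = 3168 · e^(0.0381 × 90/360) = 3168 · e^0.009525
= 3168 × 1.009571 = £3,198 per tonne

£3,198 per tonne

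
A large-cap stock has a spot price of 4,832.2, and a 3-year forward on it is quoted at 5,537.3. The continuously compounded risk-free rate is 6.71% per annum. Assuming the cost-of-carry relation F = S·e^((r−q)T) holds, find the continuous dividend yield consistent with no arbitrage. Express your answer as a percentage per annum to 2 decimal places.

From F = S·e^((r−q)T): (r − q) = ln(F/S)/T
ln(5537.3/4832.2) = ln(1.145917) = 0.136205
(r − q) = 0.136205 / (3) = 0.045402
q = r − ln(F/S)/T = 0.0671 − 0.045402 = 0.021698
q = 2.17%

2.17%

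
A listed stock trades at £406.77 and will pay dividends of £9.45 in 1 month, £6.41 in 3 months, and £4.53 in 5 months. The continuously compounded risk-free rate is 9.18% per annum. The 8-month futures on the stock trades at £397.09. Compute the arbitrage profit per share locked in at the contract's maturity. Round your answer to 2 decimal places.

PV(dividends) I = 9.45·e^(−0.0918·1/12) + 6.41·e^(−0.0918·3/12) + 4.53·e^(−0.0918·5/12) = 20.0025
Fair futures F* = (S − I)·e^(rT) = (406.77 − 20.0025)·e^0.061200 = 386.7675 × 1.063112 = 411.1772
Market £397.09 < fair 411.1772: forward underpriced → reverse cash-and-carry (short the stock, invest proceeds at r, pay the dividends, go long the forward).
Profit at T = |F_mkt − F*| = |397.09 − 411.1772| = £14.09 per share

£14.09 per share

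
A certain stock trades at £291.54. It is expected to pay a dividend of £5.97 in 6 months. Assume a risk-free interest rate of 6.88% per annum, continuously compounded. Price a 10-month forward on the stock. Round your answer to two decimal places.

PV(dividends) I = 5.97·e^(−0.0688·6/12)
I = 5.7681
F = (S − I)·e^(rT) = (291.54 − 5.7681) · e^(0.0688·10/12)
= 285.7719 · e^0.057333 = 285.7719 × 1.059008 = £302.63

£302.63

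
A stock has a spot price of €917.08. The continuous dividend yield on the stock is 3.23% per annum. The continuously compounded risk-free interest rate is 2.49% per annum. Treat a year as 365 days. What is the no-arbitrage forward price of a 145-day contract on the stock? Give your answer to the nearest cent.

F = S·e^((r − q)T) = 917.08 · e^((0.0249 − 0.0323) × 145/365)
= 917.08 · e^-0.002940 = 917.08 × 0.997064
F = €914.39

€914.39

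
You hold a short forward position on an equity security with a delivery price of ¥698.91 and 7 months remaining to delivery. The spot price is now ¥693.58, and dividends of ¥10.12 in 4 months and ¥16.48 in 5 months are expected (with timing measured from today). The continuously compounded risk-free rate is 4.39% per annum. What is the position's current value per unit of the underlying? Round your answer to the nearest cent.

¥13.81

PV(remaining dividends) I = 10.12·e^(−0.0439·4/12) + 16.48·e^(−0.0439·5/12) = 26.1543
Current forward F = (S − I)·e^(rT) = (693.58 − 26.1543)·e^(0.0439·7/12) = 667.4257 × 1.025939 = 684.7381
Value (long) = (F − K)·e^(−rT) = (684.7381 − 698.91) × 0.974717 = -13.8136
Short position value = −(long value) = ¥13.81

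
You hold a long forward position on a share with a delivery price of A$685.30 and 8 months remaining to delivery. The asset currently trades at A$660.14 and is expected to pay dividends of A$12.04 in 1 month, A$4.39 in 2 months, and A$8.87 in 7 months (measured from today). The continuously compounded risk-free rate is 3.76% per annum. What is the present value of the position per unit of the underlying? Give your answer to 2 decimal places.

PV(remaining dividends) I = 12.04·e^(−0.0376·1/12) + 4.39·e^(−0.0376·2/12) + 8.87·e^(−0.0376·7/12) = 25.0425
Current forward F = (S − I)·e^(rT) = (660.14 − 25.0425)·e^(0.0376·8/12) = 635.0975 × 1.025383 = 651.2182
Value (long) = (F − K)·e^(−rT) = (651.2182 − 685.30) × 0.975245 = -33.2381
Value = -A$33.24

-A$33.24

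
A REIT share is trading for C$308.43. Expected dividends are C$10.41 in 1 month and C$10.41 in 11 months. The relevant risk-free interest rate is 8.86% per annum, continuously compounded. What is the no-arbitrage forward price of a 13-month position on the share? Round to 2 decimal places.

PV(dividends) I = 10.41·e^(−0.0886·1/12) + 10.41·e^(−0.0886·11/12)
I = 10.3334 + 9.5980 = 19.9314
F = (S − I)·e^(rT) = (308.43 − 19.9314) · e^(0.0886·13/12)
= 288.4986 · e^0.095983 = 288.4986 × 1.100740 = C$317.56

C$317.56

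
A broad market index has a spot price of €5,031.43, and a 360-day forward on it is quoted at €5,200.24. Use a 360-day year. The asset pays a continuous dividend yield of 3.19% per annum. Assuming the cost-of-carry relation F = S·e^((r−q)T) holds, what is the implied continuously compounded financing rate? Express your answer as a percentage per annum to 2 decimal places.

6.49%

From F = S·e^((r−q)T): (r − q) = ln(F/S)/T
ln(5200.24/5031.43) = ln(1.033551) = 0.033000
(r − q) = 0.033000 / (360/360) = 0.033000
r = ln(F/S)/T + q = 0.033000 + 0.0319 = 0.064900
r = 6.49%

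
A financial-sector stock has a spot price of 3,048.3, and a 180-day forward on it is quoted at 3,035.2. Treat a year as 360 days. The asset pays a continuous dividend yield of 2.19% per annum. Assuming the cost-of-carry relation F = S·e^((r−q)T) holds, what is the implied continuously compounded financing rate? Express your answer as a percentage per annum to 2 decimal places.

1.33%

From F = S·e^((r−q)T): (r − q) = ln(F/S)/T
ln(3035.2/3048.3) = ln(0.995703) = -0.004306
(r − q) = -0.004306 / (180/360) = -0.008612
r = ln(F/S)/T + q = -0.008612 + 0.0219 = 0.013288
r = 1.33%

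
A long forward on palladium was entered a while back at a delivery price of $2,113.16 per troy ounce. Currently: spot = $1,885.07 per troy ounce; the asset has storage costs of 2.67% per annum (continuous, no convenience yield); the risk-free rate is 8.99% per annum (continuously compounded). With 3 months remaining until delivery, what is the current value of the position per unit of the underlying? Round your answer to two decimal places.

-$168.50 per troy ounce

Current fair forward for the remaining 3 months: F = S·e^((r + u)·T), (r + u) = 0.0899 + 0.0267 = 0.1166
F = 1885.07 · e^(0.1166 × 3/12) = 1885.07 × 1.02957902 = 1940.8285
Value of long forward = (F − K)·e^(−rT) = (1940.8285 − 2113.16) · e^(−0.0899·3/12)
= -172.3315 × 0.97777568 = -168.50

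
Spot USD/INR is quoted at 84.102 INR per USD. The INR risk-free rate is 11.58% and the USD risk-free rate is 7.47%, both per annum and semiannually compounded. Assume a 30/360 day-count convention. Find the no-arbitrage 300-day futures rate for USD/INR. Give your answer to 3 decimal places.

By covered interest parity, F = S · (1+r_INR/2)^(2T) / (1+r_USD/2)^(2T)
= 84.102 × 1.098351 / 1.063022 = 84.102 × 1.033234
F = 86.897 INR per USD

86.897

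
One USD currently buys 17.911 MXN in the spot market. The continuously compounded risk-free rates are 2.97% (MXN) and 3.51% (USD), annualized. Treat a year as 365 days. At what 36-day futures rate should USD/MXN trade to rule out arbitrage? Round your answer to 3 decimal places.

17.901

F = S·e^((r_MXN − r_USD)T) = 17.911 · e^((0.0297 − 0.0351) × 36/365)
= 17.911 · e^-0.000533 = 17.911 × 0.999467
F = 17.901 MXN per USD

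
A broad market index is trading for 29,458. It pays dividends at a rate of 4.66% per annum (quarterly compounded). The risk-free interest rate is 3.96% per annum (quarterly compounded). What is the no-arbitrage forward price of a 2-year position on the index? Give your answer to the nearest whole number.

29,053

F = S · (1+r/4)^(4T) / (1+q/4)^(4T)
= 29458 × 1.081999 / 1.097090 = 29458 × 0.986245
F = 29,053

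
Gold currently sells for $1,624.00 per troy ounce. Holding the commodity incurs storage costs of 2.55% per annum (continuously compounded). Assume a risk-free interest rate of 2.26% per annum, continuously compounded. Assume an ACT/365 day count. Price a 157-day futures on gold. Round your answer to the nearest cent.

$1,657.95 per troy ounce

Net carry = r + u − y = 0.0226 + 0.0255 − 0.0000 = 0.0481
F = S·e^((r+u−y)T) = 1624.00 · e^(0.0481 × 157/365) = 1624.00 · e^0.02068959
= 1624.00 × 1.02090510 = $1,657.95 per troy ounce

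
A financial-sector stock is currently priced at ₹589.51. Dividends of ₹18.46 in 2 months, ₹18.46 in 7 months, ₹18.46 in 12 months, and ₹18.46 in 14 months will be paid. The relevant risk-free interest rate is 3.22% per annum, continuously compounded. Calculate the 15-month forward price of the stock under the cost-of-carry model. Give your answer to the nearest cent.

₹538.63

PV(dividends) I = 18.46·e^(−0.0322·2/12) + 18.46·e^(−0.0322·7/12) + 18.46·e^(−0.0322·12/12) + 18.46·e^(−0.0322·14/12)
I = 18.3612 + 18.1165 + 17.8751 + 17.7794 = 72.1322
F = (S − I)·e^(rT) = (589.51 − 72.1322) · e^(0.0322·15/12)
= 517.3778 · e^0.040250 = 517.3778 × 1.041071 = ₹538.63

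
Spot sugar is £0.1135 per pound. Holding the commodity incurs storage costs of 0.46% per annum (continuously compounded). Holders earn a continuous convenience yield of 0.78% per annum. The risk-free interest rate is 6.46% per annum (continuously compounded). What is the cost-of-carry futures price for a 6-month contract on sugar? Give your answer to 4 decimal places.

£0.1170 per pound

Net carry = r + u − y = 0.0646 + 0.0046 − 0.0078 = 0.0614
F = S·e^((r+u−y)T) = 0.1135 · e^(0.0614 × 6/12) = 0.1135 · e^0.030700
= 0.1135 × 1.031176 = £0.1170 per pound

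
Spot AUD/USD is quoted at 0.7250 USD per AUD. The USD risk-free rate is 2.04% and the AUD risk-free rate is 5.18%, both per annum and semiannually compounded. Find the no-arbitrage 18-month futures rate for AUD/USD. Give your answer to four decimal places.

By covered interest parity, F = S · (1+r_USD/2)^(2T) / (1+r_AUD/2)^(2T)
= 0.7250 × 1.030913 / 1.079730 = 0.7250 × 0.954788
F = 0.6922 USD per AUD

0.6922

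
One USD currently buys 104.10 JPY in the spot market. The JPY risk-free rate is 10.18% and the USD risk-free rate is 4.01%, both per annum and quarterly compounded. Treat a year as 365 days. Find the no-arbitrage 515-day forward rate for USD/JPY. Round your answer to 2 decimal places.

By covered interest parity, F = S · (1+r_JPY/4)^(4T) / (1+r_USD/4)^(4T)
= 104.10 × 1.152390 / 1.057913 = 104.10 × 1.089305
F = 113.40 JPY per USD

113.40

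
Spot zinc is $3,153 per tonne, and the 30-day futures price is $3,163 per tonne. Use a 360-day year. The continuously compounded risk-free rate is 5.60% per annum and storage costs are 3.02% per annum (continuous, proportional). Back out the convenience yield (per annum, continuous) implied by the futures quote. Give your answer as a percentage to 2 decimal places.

F = S·e^((r+u−y)T) ⇒ (r+u−y) = ln(F/S)/T
ln(3163/3153) = 0.003167; /T ⇒ 0.038004
y = r + u − ln(F/S)/T = 0.0560 + 0.0302 − 0.038004 = 0.048196
y = 4.82%

4.82%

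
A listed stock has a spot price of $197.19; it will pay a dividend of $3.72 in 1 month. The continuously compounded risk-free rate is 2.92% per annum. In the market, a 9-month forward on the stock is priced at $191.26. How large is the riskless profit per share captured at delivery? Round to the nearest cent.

$6.50 per share

PV(dividends) I = 3.72·e^(−0.0292·1/12) = 3.7110
Fair forward F* = (S − I)·e^(rT) = (197.19 − 3.7110)·e^0.021900 = 193.4790 × 1.022142 = 197.7630
Market $191.26 < fair 197.7630: forward underpriced → reverse cash-and-carry (short the stock, invest proceeds at r, pay the dividends, go long the forward).
Profit at T = |F_mkt − F*| = |191.26 − 197.7630| = $6.50 per share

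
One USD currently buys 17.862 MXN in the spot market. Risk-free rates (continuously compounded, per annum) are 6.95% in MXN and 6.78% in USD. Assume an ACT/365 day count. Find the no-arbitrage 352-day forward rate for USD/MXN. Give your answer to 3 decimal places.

17.891

F = S·e^((r_MXN − r_USD)T) = 17.862 · e^((0.0695 − 0.0678) × 352/365)
= 17.862 · e^0.001639 = 17.862 × 1.001640
F = 17.891 MXN per USD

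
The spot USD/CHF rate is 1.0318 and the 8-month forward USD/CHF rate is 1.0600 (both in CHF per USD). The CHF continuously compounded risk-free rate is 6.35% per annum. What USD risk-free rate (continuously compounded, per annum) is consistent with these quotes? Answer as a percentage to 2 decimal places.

2.31%

F = S·e^((r_CHF − r_USD)T) ⇒ r_USD = r_CHF − ln(F/S)/T
ln(1.0600/1.0318) = 0.026964; /(8/12) = 0.040446
r_USD = 0.0635 − 0.040446 = 0.023054
r_USD = 2.31%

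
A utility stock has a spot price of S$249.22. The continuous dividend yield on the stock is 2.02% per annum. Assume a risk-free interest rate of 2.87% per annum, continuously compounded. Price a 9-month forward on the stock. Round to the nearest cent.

S$250.81

F = S·e^((r − q)T) = 249.22 · e^((0.0287 − 0.0202) × 9/12)
= 249.22 · e^0.006375 = 249.22 × 1.006395
F = S$250.81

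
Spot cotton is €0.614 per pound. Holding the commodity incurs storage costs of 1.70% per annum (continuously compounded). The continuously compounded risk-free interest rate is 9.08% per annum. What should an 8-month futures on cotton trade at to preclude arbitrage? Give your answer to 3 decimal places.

Net carry = r + u − y = 0.0908 + 0.0170 − 0.0000 = 0.1078
F = S·e^((r+u−y)T) = 0.614 · e^(0.1078 × 8/12) = 0.614 · e^0.071867
= 0.614 × 1.074512 = €0.660 per pound

€0.660 per pound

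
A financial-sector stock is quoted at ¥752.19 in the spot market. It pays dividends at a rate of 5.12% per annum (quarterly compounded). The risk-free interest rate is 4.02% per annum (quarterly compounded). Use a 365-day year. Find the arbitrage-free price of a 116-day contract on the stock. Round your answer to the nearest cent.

F = S · (1+r/4)^(4T) / (1+q/4)^(4T)
= 752.19 × 1.012793 / 1.016300 = 752.19 × 0.996549
F = ¥749.59

¥749.59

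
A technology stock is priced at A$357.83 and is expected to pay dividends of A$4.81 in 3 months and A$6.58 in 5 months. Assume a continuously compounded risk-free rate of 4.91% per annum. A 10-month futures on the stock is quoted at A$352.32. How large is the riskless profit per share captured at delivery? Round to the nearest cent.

PV(dividends) I = 4.81·e^(−0.0491·3/12) + 6.58·e^(−0.0491·5/12) = 11.1981
Fair futures F* = (S − I)·e^(rT) = (357.83 − 11.1981)·e^0.040917 = 346.6319 × 1.041766 = 361.1093
Market A$352.32 < fair 361.1093: forward underpriced → reverse cash-and-carry (short the stock, invest proceeds at r, pay the dividends, go long the forward).
Profit at T = |F_mkt − F*| = |352.32 − 361.1093| = A$8.79 per share

A$8.79 per share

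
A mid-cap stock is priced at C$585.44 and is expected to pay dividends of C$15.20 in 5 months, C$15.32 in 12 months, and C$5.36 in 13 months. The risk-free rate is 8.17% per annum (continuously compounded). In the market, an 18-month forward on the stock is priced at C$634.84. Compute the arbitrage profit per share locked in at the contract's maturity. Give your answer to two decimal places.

C$11.18 per share

PV(dividends) I = 15.20·e^(−0.0817·5/12) + 15.32·e^(−0.0817·12/12) + 5.36·e^(−0.0817·13/12) = 33.7154
Fair forward F* = (S − I)·e^(rT) = (585.44 − 33.7154)·e^0.122550 = 551.7246 × 1.130376 = 623.6562
Market C$634.84 > fair 623.6562: forward overpriced → cash-and-carry (borrow at r, buy the stock and collect the dividends, short the forward).
Profit at T = |F_mkt − F*| = |634.84 − 623.6562| = C$11.18 per share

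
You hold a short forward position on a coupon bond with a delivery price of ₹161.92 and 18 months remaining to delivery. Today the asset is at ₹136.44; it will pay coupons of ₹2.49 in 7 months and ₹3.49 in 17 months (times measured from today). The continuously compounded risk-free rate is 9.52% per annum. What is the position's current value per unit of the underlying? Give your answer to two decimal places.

₹9.34

PV(remaining coupons) I = 2.49·e^(−0.0952·7/12) + 3.49·e^(−0.0952·17/12) = 5.4052
Current forward F = (S − I)·e^(rT) = (136.44 − 5.4052)·e^(0.0952·18/12) = 131.0348 × 1.153499 = 151.1485
Value (long) = (F − K)·e^(−rT) = (151.1485 − 161.92) × 0.866927 = -9.3381
Short position value = −(long value) = ₹9.34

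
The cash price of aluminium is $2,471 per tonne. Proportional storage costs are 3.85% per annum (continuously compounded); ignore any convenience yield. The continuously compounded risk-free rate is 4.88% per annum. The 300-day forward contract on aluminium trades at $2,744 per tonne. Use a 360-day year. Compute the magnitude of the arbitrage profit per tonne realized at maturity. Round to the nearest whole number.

$87 per tonne

Fair forward: F* = S·e^(carry·T), with carry = (r + u) = 0.0488 + 0.0385 = 0.0873
F* = 2471 · e^(0.0873 × 300/360) = 2471 · e^0.072750 = 2471 × 1.075462 = $2657.4666
Market $2744 > fair $2657.4666: forward overpriced → cash-and-carry (buy spot, short the forward).
At maturity, profit = |F_mkt − F*| = |2744 − 2657.4666| = $87 per tonne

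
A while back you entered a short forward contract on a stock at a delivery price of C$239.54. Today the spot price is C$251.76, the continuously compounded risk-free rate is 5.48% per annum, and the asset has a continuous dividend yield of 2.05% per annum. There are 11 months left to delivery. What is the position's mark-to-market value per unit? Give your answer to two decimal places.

-C$19.27

Current fair forward for the remaining 11 months: F = S·e^((r − q)·T), (r − q) = 0.0548 − 0.0205 = 0.0343
F = 251.76 · e^(0.0343 × 11/12) = 251.76 × 1.031941 = 259.8015
Value of long forward = (F − K)·e^(−rT) = (259.8015 − 239.54) · e^(−0.0548·11/12)
= 20.2615 × 0.951007 = 19.27
Short position value = −(long value) = -C$19.27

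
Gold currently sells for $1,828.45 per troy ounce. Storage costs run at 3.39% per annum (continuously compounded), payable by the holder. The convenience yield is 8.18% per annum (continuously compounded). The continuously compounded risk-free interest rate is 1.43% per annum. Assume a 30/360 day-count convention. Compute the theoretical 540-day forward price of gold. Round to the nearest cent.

Net carry = r + u − y = 0.0143 + 0.0339 − 0.0818 = -0.0336
F = S·e^((r+u−y)T) = 1828.45 · e^(-0.0336 × 540/360) = 1828.45 · e^-0.05040000
= 1828.45 × 0.95084901 = $1,738.58 per troy ounce

$1,738.58 per troy ounce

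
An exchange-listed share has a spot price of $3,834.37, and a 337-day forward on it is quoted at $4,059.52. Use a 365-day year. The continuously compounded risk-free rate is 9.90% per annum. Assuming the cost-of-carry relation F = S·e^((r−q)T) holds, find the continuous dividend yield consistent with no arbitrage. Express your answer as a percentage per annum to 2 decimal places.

3.72%

From F = S·e^((r−q)T): (r − q) = ln(F/S)/T
ln(4059.52/3834.37) = ln(1.058719) = 0.057060
(r − q) = 0.057060 / (337/365) = 0.061801
q = r − ln(F/S)/T = 0.0990 − 0.061801 = 0.037199
q = 3.72%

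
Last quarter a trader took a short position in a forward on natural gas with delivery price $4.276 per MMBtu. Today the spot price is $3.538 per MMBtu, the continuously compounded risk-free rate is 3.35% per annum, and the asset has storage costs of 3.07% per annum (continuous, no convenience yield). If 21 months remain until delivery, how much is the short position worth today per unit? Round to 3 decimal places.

$0.299 per MMBtu

Current fair forward for the remaining 21 months: F = S·e^((r + u)·T), (r + u) = 0.0335 + 0.0307 = 0.0642
F = 3.538 · e^(0.0642 × 21/12) = 3.538 × 1.118904 = 3.9587
Value of long forward = (F − K)·e^(−rT) = (3.9587 − 4.276) · e^(−0.0335·21/12)
= -0.3173 × 0.943060 = -0.299
Short position value = −(long value) = $0.299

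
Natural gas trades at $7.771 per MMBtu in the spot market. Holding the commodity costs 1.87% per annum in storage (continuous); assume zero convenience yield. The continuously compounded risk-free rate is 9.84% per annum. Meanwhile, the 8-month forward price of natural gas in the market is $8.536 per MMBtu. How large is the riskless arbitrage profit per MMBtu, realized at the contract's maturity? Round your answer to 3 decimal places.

$0.134 per MMBtu

Fair forward: F* = S·e^(carry·T), with carry = (r + u) = 0.0984 + 0.0187 = 0.1171
F* = 7.771 · e^(0.1171 × 8/12) = 7.771 · e^0.078067 = 7.771 × 1.081195 = $8.4020
Market $8.536 > fair $8.4020: forward overpriced → cash-and-carry (buy spot, short the forward).
At maturity, profit = |F_mkt − F*| = |8.536 − 8.4020| = $0.134 per MMBtu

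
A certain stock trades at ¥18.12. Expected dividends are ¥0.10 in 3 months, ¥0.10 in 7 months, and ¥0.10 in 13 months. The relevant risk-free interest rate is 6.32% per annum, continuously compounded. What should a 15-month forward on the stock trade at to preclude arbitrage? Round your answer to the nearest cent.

¥19.30

PV(dividends) I = 0.10·e^(−0.0632·3/12) + 0.10·e^(−0.0632·7/12) + 0.10·e^(−0.0632·13/12)
I = 0.0984 + 0.0964 + 0.0934 = 0.2882
F = (S − I)·e^(rT) = (18.12 − 0.2882) · e^(0.0632·15/12)
= 17.8318 · e^0.079000 = 17.8318 × 1.082204 = ¥19.30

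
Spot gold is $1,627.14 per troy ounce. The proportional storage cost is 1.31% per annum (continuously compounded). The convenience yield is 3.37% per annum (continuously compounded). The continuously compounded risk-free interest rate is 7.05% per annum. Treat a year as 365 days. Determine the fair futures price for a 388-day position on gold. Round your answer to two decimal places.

Net carry = r + u − y = 0.0705 + 0.0131 − 0.0337 = 0.0499
F = S·e^((r+u−y)T) = 1627.14 · e^(0.0499 × 388/365) = 1627.14 · e^0.05304438
= 1627.14 × 1.05447644 = $1,715.78 per troy ounce

$1,715.78 per troy ounce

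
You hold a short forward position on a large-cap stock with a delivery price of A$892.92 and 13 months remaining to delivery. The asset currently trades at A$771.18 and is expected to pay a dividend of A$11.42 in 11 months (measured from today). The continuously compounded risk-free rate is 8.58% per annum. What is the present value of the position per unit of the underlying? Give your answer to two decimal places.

A$53.04

PV(remaining dividends) I = 11.42·e^(−0.0858·11/12) = 10.5562
Current forward F = (S − I)·e^(rT) = (771.18 − 10.5562)·e^(0.0858·13/12) = 760.6238 × 1.097407 = 834.7139
Value (long) = (F − K)·e^(−rT) = (834.7139 − 892.92) × 0.911239 = -53.0397
Short position value = −(long value) = A$53.04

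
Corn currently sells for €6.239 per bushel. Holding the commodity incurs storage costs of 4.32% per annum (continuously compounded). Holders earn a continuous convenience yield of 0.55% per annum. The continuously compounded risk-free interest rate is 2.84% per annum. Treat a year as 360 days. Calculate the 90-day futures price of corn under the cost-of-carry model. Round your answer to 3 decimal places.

€6.343 per bushel

Net carry = r + u − y = 0.0284 + 0.0432 − 0.0055 = 0.0661
F = S·e^((r+u−y)T) = 6.239 · e^(0.0661 × 90/360) = 6.239 · e^0.016525
= 6.239 × 1.016662 = €6.343 per bushel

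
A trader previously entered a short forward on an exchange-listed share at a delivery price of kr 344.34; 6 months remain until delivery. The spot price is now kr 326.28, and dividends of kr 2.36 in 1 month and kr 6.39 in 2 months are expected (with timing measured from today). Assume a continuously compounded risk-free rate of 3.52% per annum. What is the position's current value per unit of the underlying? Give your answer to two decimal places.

kr 20.76

PV(remaining dividends) I = 2.36·e^(−0.0352·1/12) + 6.39·e^(−0.0352·2/12) = 8.7057
Current forward F = (S − I)·e^(rT) = (326.28 − 8.7057)·e^(0.0352·6/12) = 317.5743 × 1.017756 = 323.2131
Value (long) = (F − K)·e^(−rT) = (323.2131 − 344.34) × 0.982554 = -20.7583
Short position value = −(long value) = kr 20.76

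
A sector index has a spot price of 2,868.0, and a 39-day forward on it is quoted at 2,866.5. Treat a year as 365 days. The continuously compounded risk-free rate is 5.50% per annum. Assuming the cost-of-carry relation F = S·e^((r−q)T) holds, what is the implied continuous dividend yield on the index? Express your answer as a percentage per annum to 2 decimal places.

5.99%

From F = S·e^((r−q)T): (r − q) = ln(F/S)/T
ln(2866.5/2868.0) = ln(0.999477) = -0.000523
(r − q) = -0.000523 / (39/365) = -0.004895
q = r − ln(F/S)/T = 0.0550 + 0.004895 = 0.059895
q = 5.99%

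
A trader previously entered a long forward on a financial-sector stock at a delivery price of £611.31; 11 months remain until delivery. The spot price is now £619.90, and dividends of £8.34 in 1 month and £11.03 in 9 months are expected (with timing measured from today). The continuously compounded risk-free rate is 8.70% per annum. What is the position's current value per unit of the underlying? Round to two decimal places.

£36.84

PV(remaining dividends) I = 8.34·e^(−0.0870·1/12) + 11.03·e^(−0.0870·9/12) = 18.6130
Current forward F = (S − I)·e^(rT) = (619.90 − 18.6130)·e^(0.0870·11/12) = 601.2870 × 1.083016 = 651.2034
Value (long) = (F − K)·e^(−rT) = (651.2034 − 611.31) × 0.923347 = 36.8355
Value = £36.84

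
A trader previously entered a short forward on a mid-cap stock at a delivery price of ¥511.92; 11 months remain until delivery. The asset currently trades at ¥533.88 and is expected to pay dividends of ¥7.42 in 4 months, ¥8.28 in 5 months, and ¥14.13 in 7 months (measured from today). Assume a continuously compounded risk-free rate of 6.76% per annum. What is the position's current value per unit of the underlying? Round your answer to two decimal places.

-¥23.83

PV(remaining dividends) I = 7.42·e^(−0.0676·4/12) + 8.28·e^(−0.0676·5/12) + 14.13·e^(−0.0676·7/12) = 28.8884
Current forward F = (S − I)·e^(rT) = (533.88 − 28.8884)·e^(0.0676·11/12) = 504.9916 × 1.063927 = 537.2742
Value (long) = (F − K)·e^(−rT) = (537.2742 − 511.92) × 0.939914 = 23.8308
Short position value = −(long value) = -¥23.83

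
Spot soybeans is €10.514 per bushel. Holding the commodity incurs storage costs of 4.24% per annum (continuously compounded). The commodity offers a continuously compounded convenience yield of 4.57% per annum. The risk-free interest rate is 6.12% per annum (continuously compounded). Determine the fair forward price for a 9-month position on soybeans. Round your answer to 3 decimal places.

Net carry = r + u − y = 0.0612 + 0.0424 − 0.0457 = 0.0579
F = S·e^((r+u−y)T) = 10.514 · e^(0.0579 × 9/12) = 10.514 · e^0.043425
= 10.514 × 1.044382 = €10.981 per bushel

€10.981 per bushel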